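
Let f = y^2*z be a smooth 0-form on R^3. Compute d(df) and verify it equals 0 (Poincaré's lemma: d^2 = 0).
d(df) = 0

Step 1: df = sum_i (∂f/∂x_i) dx_i = (0) dx + (2*y*z) dy + (y^2) dz.
Step 2: Apply d again. Using the 1-form formula, the coefficient of dx ∧ dy in d(df) is ∂^2 f/∂x ∂y - ∂^2 f/∂y ∂x = (0) - (0) = 0 (equality of mixed partials for smooth f).
Similarly for dx ∧ dz and dy ∧ dz — all coefficients vanish. So d(df) = 0.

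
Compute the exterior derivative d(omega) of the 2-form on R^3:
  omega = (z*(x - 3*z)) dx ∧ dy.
d(omega) = (x - 6*z) dx ∧ dy ∧ dz

For a 2-form omega = sum_{i<j} g_{ij} dx_i ∧ dx_j, the exterior derivative is
  d(omega) = sum_{i<j} d(g_{ij}) ∧ dx_i ∧ dx_j = sum_{i<j, k} (∂g_{ij}/∂x_k) dx_k ∧ dx_i ∧ dx_j.
Expand each term, using dx_k ∧ dx_i ∧ dx_j = sgn(permutation) dx_{(a)} ∧ dx_{(b)} ∧ dx_{(c)} with (a < b < c) sorted:
  d(z*(x - 3*z)) includes (∂/∂z)(z*(x - 3*z)) dz = (x - 6*z) dz, which multiplied by dx ∧ dy gives (x - 6*z) dx ∧ dy ∧ dz
Collecting like 3-forms: d(omega) = (x - 6*z) dx ∧ dy ∧ dz.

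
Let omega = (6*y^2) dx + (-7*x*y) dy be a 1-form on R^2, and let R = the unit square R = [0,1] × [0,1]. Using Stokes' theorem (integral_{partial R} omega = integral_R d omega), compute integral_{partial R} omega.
integral_(partial R) omega = -19/2

Stokes: integral_partial_R omega = integral_R d omega with d omega = (∂Q/∂x - ∂P/∂y) dx ∧ dy.
  ∂Q/∂x = -7*y
  ∂P/∂y = 12*y
  integrand = ∂Q/∂x - ∂P/∂y = -19*y.
Integrating over R: integral_0^1 integral_0^1 (-19*y) dx dy = -19/2.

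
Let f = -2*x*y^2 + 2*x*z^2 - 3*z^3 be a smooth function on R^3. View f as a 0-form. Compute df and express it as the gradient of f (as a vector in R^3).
df = (-2*y^2 + 2*z^2) dx + (-4*x*y) dy + (z*(4*x - 9*z)) dz; grad f = (-2*y^2 + 2*z^2, -4*x*y, z*(4*x - 9*z))

For a 0-form f, d f = (∂f/∂x) dx + (∂f/∂y) dy + (∂f/∂z) dz. The components of the vector representation are exactly the entries of grad f in Cartesian coordinates:
  ∂f/∂x = -2*y^2 + 2*z^2
  ∂f/∂y = -4*x*y
  ∂f/∂z = z*(4*x - 9*z).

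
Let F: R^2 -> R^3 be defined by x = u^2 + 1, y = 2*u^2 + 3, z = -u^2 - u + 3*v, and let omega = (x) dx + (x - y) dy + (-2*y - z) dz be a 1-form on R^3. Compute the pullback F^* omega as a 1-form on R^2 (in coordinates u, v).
F^* omega = (4*u^3 + u^2 + 6*u*v + 5*u + 3*v + 6) du + (-9*u^2 + 3*u - 9*v - 18) dv

Using F^*(f dg) = (f ∘ F) d(g ∘ F), substitute each coordinate x_i by F_i(u, v) in f_i, and replace dx_i by d F_i = (∂F_i/∂u) du + (∂F_i/∂v) dv.
  For the x component: f_1(F) = u^2 + 1; d F_1 = (2*u) du + (0) dv
  For the y component: f_2(F) = -u^2 - 2; d F_2 = (4*u) du + (0) dv
  For the z component: f_3(F) = -3*u^2 + u - 3*v - 6; d F_3 = (-2*u - 1) du + (3) dv
Combining and collecting du, dv coefficients:
  coeff of du: 4*u^3 + u^2 + 6*u*v + 5*u + 3*v + 6
  coeff of dv: -9*u^2 + 3*u - 9*v - 18
F^* omega = (4*u^3 + u^2 + 6*u*v + 5*u + 3*v + 6) du + (-9*u^2 + 3*u - 9*v - 18) dv.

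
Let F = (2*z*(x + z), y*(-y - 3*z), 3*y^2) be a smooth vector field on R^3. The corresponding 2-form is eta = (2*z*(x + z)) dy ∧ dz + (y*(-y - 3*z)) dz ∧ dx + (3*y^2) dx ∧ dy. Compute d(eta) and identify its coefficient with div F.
d(eta) = (-2*y - z) dx ∧ dy ∧ dz; div F = -2*y - z

For a 2-form in R^3 of the form above, applying d gives a 3-form with coefficient ∂P/∂x + ∂Q/∂y + ∂R/∂z:
  ∂P/∂x = 2*z
  ∂Q/∂y = -2*y - 3*z
  ∂R/∂z = 0
Sum = -2*y - z, which is exactly div F.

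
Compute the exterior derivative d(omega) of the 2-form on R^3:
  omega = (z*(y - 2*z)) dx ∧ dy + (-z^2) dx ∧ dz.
d(omega) = (y - 4*z) dx ∧ dy ∧ dz

For a 2-form omega = sum_{i<j} g_{ij} dx_i ∧ dx_j, the exterior derivative is
  d(omega) = sum_{i<j} d(g_{ij}) ∧ dx_i ∧ dx_j = sum_{i<j, k} (∂g_{ij}/∂x_k) dx_k ∧ dx_i ∧ dx_j.
Expand each term, using dx_k ∧ dx_i ∧ dx_j = sgn(permutation) dx_{(a)} ∧ dx_{(b)} ∧ dx_{(c)} with (a < b < c) sorted:
  d(z*(y - 2*z)) includes (∂/∂z)(z*(y - 2*z)) dz = (y - 4*z) dz, which multiplied by dx ∧ dy gives (y - 4*z) dx ∧ dy ∧ dz
Collecting like 3-forms: d(omega) = (y - 4*z) dx ∧ dy ∧ dz.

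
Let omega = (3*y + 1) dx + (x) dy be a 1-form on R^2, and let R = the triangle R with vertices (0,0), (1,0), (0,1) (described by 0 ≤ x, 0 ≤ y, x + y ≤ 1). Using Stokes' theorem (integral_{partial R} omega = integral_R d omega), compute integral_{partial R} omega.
integral_(partial R) omega = -1

Stokes: integral_partial_R omega = integral_R d omega with d omega = (∂Q/∂x - ∂P/∂y) dx ∧ dy.
  ∂Q/∂x = 1
  ∂P/∂y = 3
  integrand = ∂Q/∂x - ∂P/∂y = -2.
Integrating over R: integral_0^1 integral_0^{1-x} (-2) dy dx = -1.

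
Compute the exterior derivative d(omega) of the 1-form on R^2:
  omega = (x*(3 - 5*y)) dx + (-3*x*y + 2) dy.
d(omega) = (5*x - 3*y) dx ∧ dy

For a 1-form omega = sum_i f_i dx_i, the exterior derivative is
  d(omega) = sum_{i < j} (∂f_j/∂x_i - ∂f_i/∂x_j) dx_i ∧ dx_j.
  coefficient of dx ∧ dy: ∂f_2/∂x - ∂f_1/∂y = ∂(-3*x*y + 2)/∂x - ∂(x*(3 - 5*y))/∂y = 5*x - 3*y
Assembling: d(omega) = (5*x - 3*y) dx ∧ dy.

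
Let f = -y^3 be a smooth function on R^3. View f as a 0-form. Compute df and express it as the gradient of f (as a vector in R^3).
df = (0) dx + (-3*y^2) dy + (0) dz; grad f = (0, -3*y^2, 0)

For a 0-form f, d f = (∂f/∂x) dx + (∂f/∂y) dy + (∂f/∂z) dz. The components of the vector representation are exactly the entries of grad f in Cartesian coordinates:
  ∂f/∂x = 0
  ∂f/∂y = -3*y^2
  ∂f/∂z = 0.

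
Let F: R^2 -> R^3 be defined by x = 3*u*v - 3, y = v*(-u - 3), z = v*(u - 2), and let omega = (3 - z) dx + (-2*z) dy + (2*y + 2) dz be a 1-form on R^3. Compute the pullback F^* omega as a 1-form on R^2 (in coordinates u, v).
F^* omega = (v*(-3*u*v - 4*v + 11)) du + (-3*u^2*v + 6*u*v + 11*u - 4) dv

Using F^*(f dg) = (f ∘ F) d(g ∘ F), substitute each coordinate x_i by F_i(u, v) in f_i, and replace dx_i by d F_i = (∂F_i/∂u) du + (∂F_i/∂v) dv.
  For the x component: f_1(F) = -u*v + 2*v + 3; d F_1 = (3*v) du + (3*u) dv
  For the y component: f_2(F) = 2*v*(2 - u); d F_2 = (-v) du + (-u - 3) dv
  For the z component: f_3(F) = -2*u*v - 6*v + 2; d F_3 = (v) du + (u - 2) dv
Combining and collecting du, dv coefficients:
  coeff of du: v*(-3*u*v - 4*v + 11)
  coeff of dv: -3*u^2*v + 6*u*v + 11*u - 4
F^* omega = (v*(-3*u*v - 4*v + 11)) du + (-3*u^2*v + 6*u*v + 11*u - 4) dv.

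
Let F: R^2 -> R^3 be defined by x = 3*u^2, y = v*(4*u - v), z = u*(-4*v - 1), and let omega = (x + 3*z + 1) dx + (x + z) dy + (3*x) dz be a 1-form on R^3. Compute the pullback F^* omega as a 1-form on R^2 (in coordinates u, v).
F^* omega = (u*(18*u^2 - 96*u*v - 27*u - 16*v^2 - 4*v + 6)) du + (2*u*(-12*u^2 - 11*u*v - 2*u + 4*v^2 + v)) dv

Using F^*(f dg) = (f ∘ F) d(g ∘ F), substitute each coordinate x_i by F_i(u, v) in f_i, and replace dx_i by d F_i = (∂F_i/∂u) du + (∂F_i/∂v) dv.
  For the x component: f_1(F) = 3*u^2 - 12*u*v - 3*u + 1; d F_1 = (6*u) du + (0) dv
  For the y component: f_2(F) = u*(3*u - 4*v - 1); d F_2 = (4*v) du + (4*u - 2*v) dv
  For the z component: f_3(F) = 9*u^2; d F_3 = (-4*v - 1) du + (-4*u) dv
Combining and collecting du, dv coefficients:
  coeff of du: u*(18*u^2 - 96*u*v - 27*u - 16*v^2 - 4*v + 6)
  coeff of dv: 2*u*(-12*u^2 - 11*u*v - 2*u + 4*v^2 + v)
F^* omega = (u*(18*u^2 - 96*u*v - 27*u - 16*v^2 - 4*v + 6)) du + (2*u*(-12*u^2 - 11*u*v - 2*u + 4*v^2 + v)) dv.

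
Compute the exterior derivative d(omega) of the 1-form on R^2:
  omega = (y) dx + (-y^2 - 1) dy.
d(omega) = (-1) dx ∧ dy

For a 1-form omega = sum_i f_i dx_i, the exterior derivative is
  d(omega) = sum_{i < j} (∂f_j/∂x_i - ∂f_i/∂x_j) dx_i ∧ dx_j.
  coefficient of dx ∧ dy: ∂f_2/∂x - ∂f_1/∂y = ∂(-y^2 - 1)/∂x - ∂(y)/∂y = -1
Assembling: d(omega) = (-1) dx ∧ dy.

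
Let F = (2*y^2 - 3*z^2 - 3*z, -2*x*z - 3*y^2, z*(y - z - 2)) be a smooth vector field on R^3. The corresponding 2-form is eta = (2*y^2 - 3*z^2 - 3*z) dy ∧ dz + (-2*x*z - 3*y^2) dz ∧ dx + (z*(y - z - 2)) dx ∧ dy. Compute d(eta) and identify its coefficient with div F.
d(eta) = (-5*y - 2*z - 2) dx ∧ dy ∧ dz; div F = -5*y - 2*z - 2

For a 2-form in R^3 of the form above, applying d gives a 3-form with coefficient ∂P/∂x + ∂Q/∂y + ∂R/∂z:
  ∂P/∂x = 0
  ∂Q/∂y = -6*y
  ∂R/∂z = y - 2*z - 2
Sum = -5*y - 2*z - 2, which is exactly div F.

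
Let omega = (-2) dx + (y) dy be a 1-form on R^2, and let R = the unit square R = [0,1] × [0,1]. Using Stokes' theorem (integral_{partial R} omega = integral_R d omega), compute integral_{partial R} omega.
integral_(partial R) omega = 0

Stokes: integral_partial_R omega = integral_R d omega with d omega = (∂Q/∂x - ∂P/∂y) dx ∧ dy.
  ∂Q/∂x = 0
  ∂P/∂y = 0
  integrand = ∂Q/∂x - ∂P/∂y = 0.
Integrating over R: integral_0^1 integral_0^1 (0) dx dy = 0.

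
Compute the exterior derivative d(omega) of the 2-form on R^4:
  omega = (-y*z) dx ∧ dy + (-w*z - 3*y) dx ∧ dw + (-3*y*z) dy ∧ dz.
d(omega) = (-y) dx ∧ dy ∧ dz + (3) dx ∧ dy ∧ dw + (w) dx ∧ dz ∧ dw

For a 2-form omega = sum_{i<j} g_{ij} dx_i ∧ dx_j, the exterior derivative is
  d(omega) = sum_{i<j} d(g_{ij}) ∧ dx_i ∧ dx_j = sum_{i<j, k} (∂g_{ij}/∂x_k) dx_k ∧ dx_i ∧ dx_j.
Expand each term, using dx_k ∧ dx_i ∧ dx_j = sgn(permutation) dx_{(a)} ∧ dx_{(b)} ∧ dx_{(c)} with (a < b < c) sorted:
  d(-y*z) includes (∂/∂z)(-y*z) dz = (-y) dz, which multiplied by dx ∧ dy gives (-y) dx ∧ dy ∧ dz
  d(-w*z - 3*y) includes (∂/∂y)(-w*z - 3*y) dy = (-3) dy, which multiplied by dx ∧ dw gives (3) dx ∧ dy ∧ dw
  d(-w*z - 3*y) includes (∂/∂z)(-w*z - 3*y) dz = (-w) dz, which multiplied by dx ∧ dw gives (w) dx ∧ dz ∧ dw
Collecting like 3-forms: d(omega) = (-y) dx ∧ dy ∧ dz + (3) dx ∧ dy ∧ dw + (w) dx ∧ dz ∧ dw.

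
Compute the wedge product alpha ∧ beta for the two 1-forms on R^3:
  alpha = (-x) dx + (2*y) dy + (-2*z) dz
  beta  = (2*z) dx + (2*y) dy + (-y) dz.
alpha ∧ beta = (-2*y*(x + 2*z)) dx ∧ dy + (x*y + 4*z^2) dx ∧ dz + (2*y*(-y + 2*z)) dy ∧ dz

Distribute the wedge, using dx_i ∧ dx_j = -dx_j ∧ dx_i and dx_i ∧ dx_i = 0. For each pair (i, j) with i < j, the coefficient of dx_i ∧ dx_j in alpha ∧ beta is (alpha_i * beta_j - alpha_j * beta_i). Collecting: alpha ∧ beta = (-2*y*(x + 2*z)) dx ∧ dy + (x*y + 4*z^2) dx ∧ dz + (2*y*(-y + 2*z)) dy ∧ dz.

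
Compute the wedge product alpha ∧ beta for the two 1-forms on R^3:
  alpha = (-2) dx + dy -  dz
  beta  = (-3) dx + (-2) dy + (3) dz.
alpha ∧ beta = (7) dx ∧ dy + (-9) dx ∧ dz + (1) dy ∧ dz

Distribute the wedge, using dx_i ∧ dx_j = -dx_j ∧ dx_i and dx_i ∧ dx_i = 0. For each pair (i, j) with i < j, the coefficient of dx_i ∧ dx_j in alpha ∧ beta is (alpha_i * beta_j - alpha_j * beta_i). Collecting: alpha ∧ beta = (7) dx ∧ dy + (-9) dx ∧ dz + (1) dy ∧ dz.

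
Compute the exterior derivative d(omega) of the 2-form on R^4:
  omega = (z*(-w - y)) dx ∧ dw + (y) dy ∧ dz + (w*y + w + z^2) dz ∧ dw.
d(omega) = (z) dx ∧ dy ∧ dw + (w + y) dx ∧ dz ∧ dw + (w) dy ∧ dz ∧ dw

For a 2-form omega = sum_{i<j} g_{ij} dx_i ∧ dx_j, the exterior derivative is
  d(omega) = sum_{i<j} d(g_{ij}) ∧ dx_i ∧ dx_j = sum_{i<j, k} (∂g_{ij}/∂x_k) dx_k ∧ dx_i ∧ dx_j.
Expand each term, using dx_k ∧ dx_i ∧ dx_j = sgn(permutation) dx_{(a)} ∧ dx_{(b)} ∧ dx_{(c)} with (a < b < c) sorted:
  d(z*(-w - y)) includes (∂/∂y)(z*(-w - y)) dy = (-z) dy, which multiplied by dx ∧ dw gives (z) dx ∧ dy ∧ dw
  d(z*(-w - y)) includes (∂/∂z)(z*(-w - y)) dz = (-w - y) dz, which multiplied by dx ∧ dw gives (w + y) dx ∧ dz ∧ dw
  d(w*y + w + z^2) includes (∂/∂y)(w*y + w + z^2) dy = (w) dy, which multiplied by dz ∧ dw gives (w) dy ∧ dz ∧ dw
Collecting like 3-forms: d(omega) = (z) dx ∧ dy ∧ dw + (w + y) dx ∧ dz ∧ dw + (w) dy ∧ dz ∧ dw.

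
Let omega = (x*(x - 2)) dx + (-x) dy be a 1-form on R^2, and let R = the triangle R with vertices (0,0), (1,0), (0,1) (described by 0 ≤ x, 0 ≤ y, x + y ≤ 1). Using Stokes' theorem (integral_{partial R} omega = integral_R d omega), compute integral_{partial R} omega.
integral_(partial R) omega = -1/2

Stokes: integral_partial_R omega = integral_R d omega with d omega = (∂Q/∂x - ∂P/∂y) dx ∧ dy.
  ∂Q/∂x = -1
  ∂P/∂y = 0
  integrand = ∂Q/∂x - ∂P/∂y = -1.
Integrating over R: integral_0^1 integral_0^{1-x} (-1) dy dx = -1/2.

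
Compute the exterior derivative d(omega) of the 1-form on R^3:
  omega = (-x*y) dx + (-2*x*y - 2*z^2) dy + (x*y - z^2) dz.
d(omega) = (x - 2*y) dx ∧ dy + (y) dx ∧ dz + (x + 4*z) dy ∧ dz

For a 1-form omega = sum_i f_i dx_i, the exterior derivative is
  d(omega) = sum_{i < j} (∂f_j/∂x_i - ∂f_i/∂x_j) dx_i ∧ dx_j.
  coefficient of dx ∧ dy: ∂f_2/∂x - ∂f_1/∂y = ∂(-2*x*y - 2*z^2)/∂x - ∂(-x*y)/∂y = x - 2*y
  coefficient of dx ∧ dz: ∂f_3/∂x - ∂f_1/∂z = ∂(x*y - z^2)/∂x - ∂(-x*y)/∂z = y
  coefficient of dy ∧ dz: ∂f_3/∂y - ∂f_2/∂z = ∂(x*y - z^2)/∂y - ∂(-2*x*y - 2*z^2)/∂z = x + 4*z
Assembling: d(omega) = (x - 2*y) dx ∧ dy + (y) dx ∧ dz + (x + 4*z) dy ∧ dz.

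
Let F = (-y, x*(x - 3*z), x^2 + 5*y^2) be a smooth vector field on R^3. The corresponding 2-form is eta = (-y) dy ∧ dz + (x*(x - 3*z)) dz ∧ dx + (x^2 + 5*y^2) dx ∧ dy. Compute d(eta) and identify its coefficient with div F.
d(eta) = (0) dx ∧ dy ∧ dz; div F = 0

For a 2-form in R^3 of the form above, applying d gives a 3-form with coefficient ∂P/∂x + ∂Q/∂y + ∂R/∂z:
  ∂P/∂x = 0
  ∂Q/∂y = 0
  ∂R/∂z = 0
Sum = 0, which is exactly div F.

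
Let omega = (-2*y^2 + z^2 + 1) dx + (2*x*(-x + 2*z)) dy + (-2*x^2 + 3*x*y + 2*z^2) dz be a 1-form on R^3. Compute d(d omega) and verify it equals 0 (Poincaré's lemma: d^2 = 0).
d(d omega) = 0

Step 1: d omega = sum_{i<j} (∂f_j/∂x_i - ∂f_i/∂x_j) dx_i ∧ dx_j:
  coeff of dx ∧ dy: -4*x + 4*y + 4*z
  coeff of dx ∧ dz: -4*x + 3*y - 2*z
  coeff of dy ∧ dz: -x
Step 2: Apply d again to each 2-form coefficient. The only possible 3-form in R^3 is dx ∧ dy ∧ dz, with coefficient
  ∂(coeff of dy∧dz)/∂x - ∂(coeff of dx∧dz)/∂y + ∂(coeff of dx∧dy)/∂z
  = ∂/∂x (-x) - ∂/∂y (-4*x + 3*y - 2*z) + ∂/∂z (-4*x + 4*y + 4*z).
Each of these terms simplifies to sums of mixed partials that cancel in pairs. The result is 0 (by equality of mixed partials for smooth functions — Schwarz / Clairaut).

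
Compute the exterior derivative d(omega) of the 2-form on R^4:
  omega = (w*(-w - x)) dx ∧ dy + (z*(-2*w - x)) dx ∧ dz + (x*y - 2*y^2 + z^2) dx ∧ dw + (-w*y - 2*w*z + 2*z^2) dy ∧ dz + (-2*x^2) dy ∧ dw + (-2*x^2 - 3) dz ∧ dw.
d(omega) = (-2*w - 6*x + 4*y) dx ∧ dy ∧ dw + (-4*x - 4*z) dx ∧ dz ∧ dw + (-y - 2*z) dy ∧ dz ∧ dw

For a 2-form omega = sum_{i<j} g_{ij} dx_i ∧ dx_j, the exterior derivative is
  d(omega) = sum_{i<j} d(g_{ij}) ∧ dx_i ∧ dx_j = sum_{i<j, k} (∂g_{ij}/∂x_k) dx_k ∧ dx_i ∧ dx_j.
Expand each term, using dx_k ∧ dx_i ∧ dx_j = sgn(permutation) dx_{(a)} ∧ dx_{(b)} ∧ dx_{(c)} with (a < b < c) sorted:
  d(w*(-w - x)) includes (∂/∂w)(w*(-w - x)) dw = (-2*w - x) dw, which multiplied by dx ∧ dy gives (-2*w - x) dx ∧ dy ∧ dw
  d(z*(-2*w - x)) includes (∂/∂w)(z*(-2*w - x)) dw = (-2*z) dw, which multiplied by dx ∧ dz gives (-2*z) dx ∧ dz ∧ dw
  d(x*y - 2*y^2 + z^2) includes (∂/∂y)(x*y - 2*y^2 + z^2) dy = (x - 4*y) dy, which multiplied by dx ∧ dw gives (-x + 4*y) dx ∧ dy ∧ dw
  d(x*y - 2*y^2 + z^2) includes (∂/∂z)(x*y - 2*y^2 + z^2) dz = (2*z) dz, which multiplied by dx ∧ dw gives (-2*z) dx ∧ dz ∧ dw
  d(-w*y - 2*w*z + 2*z^2) includes (∂/∂w)(-w*y - 2*w*z + 2*z^2) dw = (-y - 2*z) dw, which multiplied by dy ∧ dz gives (-y - 2*z) dy ∧ dz ∧ dw
  d(-2*x^2) includes (∂/∂x)(-2*x^2) dx = (-4*x) dx, which multiplied by dy ∧ dw gives (-4*x) dx ∧ dy ∧ dw
  d(-2*x^2 - 3) includes (∂/∂x)(-2*x^2 - 3) dx = (-4*x) dx, which multiplied by dz ∧ dw gives (-4*x) dx ∧ dz ∧ dw
Collecting like 3-forms: d(omega) = (-2*w - 6*x + 4*y) dx ∧ dy ∧ dw + (-4*x - 4*z) dx ∧ dz ∧ dw + (-y - 2*z) dy ∧ dz ∧ dw.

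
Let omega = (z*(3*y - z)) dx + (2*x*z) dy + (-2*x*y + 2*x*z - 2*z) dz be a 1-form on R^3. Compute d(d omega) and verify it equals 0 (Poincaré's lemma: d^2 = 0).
d(d omega) = 0

Step 1: d omega = sum_{i<j} (∂f_j/∂x_i - ∂f_i/∂x_j) dx_i ∧ dx_j:
  coeff of dx ∧ dy: -z
  coeff of dx ∧ dz: -5*y + 4*z
  coeff of dy ∧ dz: -4*x
Step 2: Apply d again to each 2-form coefficient. The only possible 3-form in R^3 is dx ∧ dy ∧ dz, with coefficient
  ∂(coeff of dy∧dz)/∂x - ∂(coeff of dx∧dz)/∂y + ∂(coeff of dx∧dy)/∂z
  = ∂/∂x (-4*x) - ∂/∂y (-5*y + 4*z) + ∂/∂z (-z).
Each of these terms simplifies to sums of mixed partials that cancel in pairs. The result is 0 (by equality of mixed partials for smooth functions — Schwarz / Clairaut).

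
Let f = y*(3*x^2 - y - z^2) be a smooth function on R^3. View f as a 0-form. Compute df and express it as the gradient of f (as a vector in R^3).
df = (6*x*y) dx + (3*x^2 - 2*y - z^2) dy + (-2*y*z) dz; grad f = (6*x*y, 3*x^2 - 2*y - z^2, -2*y*z)

For a 0-form f, d f = (∂f/∂x) dx + (∂f/∂y) dy + (∂f/∂z) dz. The components of the vector representation are exactly the entries of grad f in Cartesian coordinates:
  ∂f/∂x = 6*x*y
  ∂f/∂y = 3*x^2 - 2*y - z^2
  ∂f/∂z = -2*y*z.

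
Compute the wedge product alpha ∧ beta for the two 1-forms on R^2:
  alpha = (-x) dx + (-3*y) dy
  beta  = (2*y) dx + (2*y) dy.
alpha ∧ beta = (2*y*(-x + 3*y)) dx ∧ dy

Distribute the wedge, using dx_i ∧ dx_j = -dx_j ∧ dx_i and dx_i ∧ dx_i = 0. For each pair (i, j) with i < j, the coefficient of dx_i ∧ dx_j in alpha ∧ beta is (alpha_i * beta_j - alpha_j * beta_i). Collecting: alpha ∧ beta = (2*y*(-x + 3*y)) dx ∧ dy.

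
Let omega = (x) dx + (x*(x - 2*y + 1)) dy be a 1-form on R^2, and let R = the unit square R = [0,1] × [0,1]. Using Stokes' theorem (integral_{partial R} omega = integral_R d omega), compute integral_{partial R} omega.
integral_(partial R) omega = 1

Stokes: integral_partial_R omega = integral_R d omega with d omega = (∂Q/∂x - ∂P/∂y) dx ∧ dy.
  ∂Q/∂x = 2*x - 2*y + 1
  ∂P/∂y = 0
  integrand = ∂Q/∂x - ∂P/∂y = 2*x - 2*y + 1.
Integrating over R: integral_0^1 integral_0^1 (2*x - 2*y + 1) dx dy = 1.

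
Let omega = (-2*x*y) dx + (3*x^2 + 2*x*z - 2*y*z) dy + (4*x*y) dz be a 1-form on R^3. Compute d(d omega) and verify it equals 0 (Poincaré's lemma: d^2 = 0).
d(d omega) = 0

Step 1: d omega = sum_{i<j} (∂f_j/∂x_i - ∂f_i/∂x_j) dx_i ∧ dx_j:
  coeff of dx ∧ dy: 8*x + 2*z
  coeff of dx ∧ dz: 4*y
  coeff of dy ∧ dz: 2*x + 2*y
Step 2: Apply d again to each 2-form coefficient. The only possible 3-form in R^3 is dx ∧ dy ∧ dz, with coefficient
  ∂(coeff of dy∧dz)/∂x - ∂(coeff of dx∧dz)/∂y + ∂(coeff of dx∧dy)/∂z
  = ∂/∂x (2*x + 2*y) - ∂/∂y (4*y) + ∂/∂z (8*x + 2*z).
Each of these terms simplifies to sums of mixed partials that cancel in pairs. The result is 0 (by equality of mixed partials for smooth functions — Schwarz / Clairaut).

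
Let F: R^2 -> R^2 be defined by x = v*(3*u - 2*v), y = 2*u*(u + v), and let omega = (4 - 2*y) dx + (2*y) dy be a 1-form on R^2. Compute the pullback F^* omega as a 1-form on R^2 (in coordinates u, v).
F^* omega = (16*u^3 + 12*u^2*v - 4*u*v^2 + 12*v) du + (-4*u^3 + 12*u^2*v + 16*u*v^2 + 12*u - 16*v) dv

Using F^*(f dg) = (f ∘ F) d(g ∘ F), substitute each coordinate x_i by F_i(u, v) in f_i, and replace dx_i by d F_i = (∂F_i/∂u) du + (∂F_i/∂v) dv.
  For the x component: f_1(F) = -4*u^2 - 4*u*v + 4; d F_1 = (3*v) du + (3*u - 4*v) dv
  For the y component: f_2(F) = 4*u*(u + v); d F_2 = (4*u + 2*v) du + (2*u) dv
Combining and collecting du, dv coefficients:
  coeff of du: 16*u^3 + 12*u^2*v - 4*u*v^2 + 12*v
  coeff of dv: -4*u^3 + 12*u^2*v + 16*u*v^2 + 12*u - 16*v
F^* omega = (16*u^3 + 12*u^2*v - 4*u*v^2 + 12*v) du + (-4*u^3 + 12*u^2*v + 16*u*v^2 + 12*u - 16*v) dv.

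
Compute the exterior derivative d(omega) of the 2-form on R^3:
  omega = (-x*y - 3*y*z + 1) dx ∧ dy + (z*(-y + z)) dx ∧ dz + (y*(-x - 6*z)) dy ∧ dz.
d(omega) = (-4*y + z) dx ∧ dy ∧ dz

For a 2-form omega = sum_{i<j} g_{ij} dx_i ∧ dx_j, the exterior derivative is
  d(omega) = sum_{i<j} d(g_{ij}) ∧ dx_i ∧ dx_j = sum_{i<j, k} (∂g_{ij}/∂x_k) dx_k ∧ dx_i ∧ dx_j.
Expand each term, using dx_k ∧ dx_i ∧ dx_j = sgn(permutation) dx_{(a)} ∧ dx_{(b)} ∧ dx_{(c)} with (a < b < c) sorted:
  d(-x*y - 3*y*z + 1) includes (∂/∂z)(-x*y - 3*y*z + 1) dz = (-3*y) dz, which multiplied by dx ∧ dy gives (-3*y) dx ∧ dy ∧ dz
  d(z*(-y + z)) includes (∂/∂y)(z*(-y + z)) dy = (-z) dy, which multiplied by dx ∧ dz gives (z) dx ∧ dy ∧ dz
  d(y*(-x - 6*z)) includes (∂/∂x)(y*(-x - 6*z)) dx = (-y) dx, which multiplied by dy ∧ dz gives (-y) dx ∧ dy ∧ dz
Collecting like 3-forms: d(omega) = (-4*y + z) dx ∧ dy ∧ dz.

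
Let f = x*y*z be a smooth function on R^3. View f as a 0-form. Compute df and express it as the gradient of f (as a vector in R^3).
df = (y*z) dx + (x*z) dy + (x*y) dz; grad f = (y*z, x*z, x*y)

For a 0-form f, d f = (∂f/∂x) dx + (∂f/∂y) dy + (∂f/∂z) dz. The components of the vector representation are exactly the entries of grad f in Cartesian coordinates:
  ∂f/∂x = y*z
  ∂f/∂y = x*z
  ∂f/∂z = x*y.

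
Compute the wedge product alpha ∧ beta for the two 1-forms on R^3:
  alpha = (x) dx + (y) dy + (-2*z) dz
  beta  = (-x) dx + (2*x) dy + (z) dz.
alpha ∧ beta = (x*(2*x + y)) dx ∧ dy + (-x*z) dx ∧ dz + (z*(4*x + y)) dy ∧ dz

Distribute the wedge, using dx_i ∧ dx_j = -dx_j ∧ dx_i and dx_i ∧ dx_i = 0. For each pair (i, j) with i < j, the coefficient of dx_i ∧ dx_j in alpha ∧ beta is (alpha_i * beta_j - alpha_j * beta_i). Collecting: alpha ∧ beta = (x*(2*x + y)) dx ∧ dy + (-x*z) dx ∧ dz + (z*(4*x + y)) dy ∧ dz.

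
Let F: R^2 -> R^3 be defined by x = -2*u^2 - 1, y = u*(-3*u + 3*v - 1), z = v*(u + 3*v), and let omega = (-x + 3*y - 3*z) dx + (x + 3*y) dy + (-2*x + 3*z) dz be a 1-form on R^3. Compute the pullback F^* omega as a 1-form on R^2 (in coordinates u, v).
F^* omega = (94*u^3 - 107*u^2*v + 41*u^2 + 66*u*v^2 - 18*u*v + 5*u + 9*v^3 - v + 1) du + (-29*u^3 + 54*u^2*v - 9*u^2 + 27*u*v^2 - u + 54*v^3 + 12*v) dv

Using F^*(f dg) = (f ∘ F) d(g ∘ F), substitute each coordinate x_i by F_i(u, v) in f_i, and replace dx_i by d F_i = (∂F_i/∂u) du + (∂F_i/∂v) dv.
  For the x component: f_1(F) = -7*u^2 + 6*u*v - 3*u - 9*v^2 + 1; d F_1 = (-4*u) du + (0) dv
  For the y component: f_2(F) = -11*u^2 + 9*u*v - 3*u - 1; d F_2 = (-6*u + 3*v - 1) du + (3*u) dv
  For the z component: f_3(F) = 4*u^2 + 3*u*v + 9*v^2 + 2; d F_3 = (v) du + (u + 6*v) dv
Combining and collecting du, dv coefficients:
  coeff of du: 94*u^3 - 107*u^2*v + 41*u^2 + 66*u*v^2 - 18*u*v + 5*u + 9*v^3 - v + 1
  coeff of dv: -29*u^3 + 54*u^2*v - 9*u^2 + 27*u*v^2 - u + 54*v^3 + 12*v
F^* omega = (94*u^3 - 107*u^2*v + 41*u^2 + 66*u*v^2 - 18*u*v + 5*u + 9*v^3 - v + 1) du + (-29*u^3 + 54*u^2*v - 9*u^2 + 27*u*v^2 - u + 54*v^3 + 12*v) dv.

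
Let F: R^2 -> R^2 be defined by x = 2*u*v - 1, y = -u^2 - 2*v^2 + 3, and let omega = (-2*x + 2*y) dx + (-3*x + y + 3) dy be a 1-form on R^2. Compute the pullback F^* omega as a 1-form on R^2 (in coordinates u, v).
F^* omega = (2*u^3 + 8*u^2*v - 4*u*v^2 - 18*u - 8*v^3 + 16*v) du + (-4*u^3 - 4*u^2*v + 16*u*v^2 + 16*u + 8*v^3 - 36*v) dv

Using F^*(f dg) = (f ∘ F) d(g ∘ F), substitute each coordinate x_i by F_i(u, v) in f_i, and replace dx_i by d F_i = (∂F_i/∂u) du + (∂F_i/∂v) dv.
  For the x component: f_1(F) = -2*u^2 - 4*u*v - 4*v^2 + 8; d F_1 = (2*v) du + (2*u) dv
  For the y component: f_2(F) = -u^2 - 6*u*v - 2*v^2 + 9; d F_2 = (-2*u) du + (-4*v) dv
Combining and collecting du, dv coefficients:
  coeff of du: 2*u^3 + 8*u^2*v - 4*u*v^2 - 18*u - 8*v^3 + 16*v
  coeff of dv: -4*u^3 - 4*u^2*v + 16*u*v^2 + 16*u + 8*v^3 - 36*v
F^* omega = (2*u^3 + 8*u^2*v - 4*u*v^2 - 18*u - 8*v^3 + 16*v) du + (-4*u^3 - 4*u^2*v + 16*u*v^2 + 16*u + 8*v^3 - 36*v) dv.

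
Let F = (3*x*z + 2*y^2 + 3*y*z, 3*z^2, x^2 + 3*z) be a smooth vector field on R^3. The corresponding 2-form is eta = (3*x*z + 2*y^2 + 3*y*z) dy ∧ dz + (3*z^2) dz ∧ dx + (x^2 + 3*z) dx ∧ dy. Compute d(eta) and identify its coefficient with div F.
d(eta) = (3*z + 3) dx ∧ dy ∧ dz; div F = 3*z + 3

For a 2-form in R^3 of the form above, applying d gives a 3-form with coefficient ∂P/∂x + ∂Q/∂y + ∂R/∂z:
  ∂P/∂x = 3*z
  ∂Q/∂y = 0
  ∂R/∂z = 3
Sum = 3*z + 3, which is exactly div F.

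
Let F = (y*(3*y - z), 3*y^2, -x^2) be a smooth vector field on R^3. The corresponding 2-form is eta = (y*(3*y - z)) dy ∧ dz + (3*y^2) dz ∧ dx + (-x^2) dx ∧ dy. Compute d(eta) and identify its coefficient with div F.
d(eta) = (6*y) dx ∧ dy ∧ dz; div F = 6*y

For a 2-form in R^3 of the form above, applying d gives a 3-form with coefficient ∂P/∂x + ∂Q/∂y + ∂R/∂z:
  ∂P/∂x = 0
  ∂Q/∂y = 6*y
  ∂R/∂z = 0
Sum = 6*y, which is exactly div F.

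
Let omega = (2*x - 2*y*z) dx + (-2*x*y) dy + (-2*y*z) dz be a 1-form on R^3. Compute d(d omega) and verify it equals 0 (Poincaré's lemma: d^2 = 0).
d(d omega) = 0

Step 1: d omega = sum_{i<j} (∂f_j/∂x_i - ∂f_i/∂x_j) dx_i ∧ dx_j:
  coeff of dx ∧ dy: -2*y + 2*z
  coeff of dx ∧ dz: 2*y
  coeff of dy ∧ dz: -2*z
Step 2: Apply d again to each 2-form coefficient. The only possible 3-form in R^3 is dx ∧ dy ∧ dz, with coefficient
  ∂(coeff of dy∧dz)/∂x - ∂(coeff of dx∧dz)/∂y + ∂(coeff of dx∧dy)/∂z
  = ∂/∂x (-2*z) - ∂/∂y (2*y) + ∂/∂z (-2*y + 2*z).
Each of these terms simplifies to sums of mixed partials that cancel in pairs. The result is 0 (by equality of mixed partials for smooth functions — Schwarz / Clairaut).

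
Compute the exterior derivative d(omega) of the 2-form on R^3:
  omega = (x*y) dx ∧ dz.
d(omega) = (-x) dx ∧ dy ∧ dz

For a 2-form omega = sum_{i<j} g_{ij} dx_i ∧ dx_j, the exterior derivative is
  d(omega) = sum_{i<j} d(g_{ij}) ∧ dx_i ∧ dx_j = sum_{i<j, k} (∂g_{ij}/∂x_k) dx_k ∧ dx_i ∧ dx_j.
Expand each term, using dx_k ∧ dx_i ∧ dx_j = sgn(permutation) dx_{(a)} ∧ dx_{(b)} ∧ dx_{(c)} with (a < b < c) sorted:
  d(x*y) includes (∂/∂y)(x*y) dy = (x) dy, which multiplied by dx ∧ dz gives (-x) dx ∧ dy ∧ dz
Collecting like 3-forms: d(omega) = (-x) dx ∧ dy ∧ dz.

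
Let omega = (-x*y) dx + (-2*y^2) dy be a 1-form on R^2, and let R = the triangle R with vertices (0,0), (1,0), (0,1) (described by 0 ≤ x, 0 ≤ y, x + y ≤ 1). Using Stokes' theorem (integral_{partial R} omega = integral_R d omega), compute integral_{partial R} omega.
integral_(partial R) omega = 1/6

Stokes: integral_partial_R omega = integral_R d omega with d omega = (∂Q/∂x - ∂P/∂y) dx ∧ dy.
  ∂Q/∂x = 0
  ∂P/∂y = -x
  integrand = ∂Q/∂x - ∂P/∂y = x.
Integrating over R: integral_0^1 integral_0^{1-x} (x) dy dx = 1/6.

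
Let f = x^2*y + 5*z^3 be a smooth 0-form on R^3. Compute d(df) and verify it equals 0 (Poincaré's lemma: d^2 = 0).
d(df) = 0

Step 1: df = sum_i (∂f/∂x_i) dx_i = (2*x*y) dx + (x^2) dy + (15*z^2) dz.
Step 2: Apply d again. Using the 1-form formula, the coefficient of dx ∧ dy in d(df) is ∂^2 f/∂x ∂y - ∂^2 f/∂y ∂x = (2*x) - (2*x) = 0 (equality of mixed partials for smooth f).
Similarly for dx ∧ dz and dy ∧ dz — all coefficients vanish. So d(df) = 0.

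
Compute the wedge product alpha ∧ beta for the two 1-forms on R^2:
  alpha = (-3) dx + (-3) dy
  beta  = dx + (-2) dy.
alpha ∧ beta = (9) dx ∧ dy

Distribute the wedge, using dx_i ∧ dx_j = -dx_j ∧ dx_i and dx_i ∧ dx_i = 0. For each pair (i, j) with i < j, the coefficient of dx_i ∧ dx_j in alpha ∧ beta is (alpha_i * beta_j - alpha_j * beta_i). Collecting: alpha ∧ beta = (9) dx ∧ dy.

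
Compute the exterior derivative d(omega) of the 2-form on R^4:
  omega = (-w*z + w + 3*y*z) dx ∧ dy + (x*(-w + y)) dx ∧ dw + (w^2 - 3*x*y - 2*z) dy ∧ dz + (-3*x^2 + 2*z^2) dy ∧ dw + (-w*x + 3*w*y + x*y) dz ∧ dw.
d(omega) = (-w) dx ∧ dy ∧ dz + (-7*x - z + 1) dx ∧ dy ∧ dw + (5*w + x - 4*z) dy ∧ dz ∧ dw + (-w + y) dx ∧ dz ∧ dw

For a 2-form omega = sum_{i<j} g_{ij} dx_i ∧ dx_j, the exterior derivative is
  d(omega) = sum_{i<j} d(g_{ij}) ∧ dx_i ∧ dx_j = sum_{i<j, k} (∂g_{ij}/∂x_k) dx_k ∧ dx_i ∧ dx_j.
Expand each term, using dx_k ∧ dx_i ∧ dx_j = sgn(permutation) dx_{(a)} ∧ dx_{(b)} ∧ dx_{(c)} with (a < b < c) sorted:
  d(-w*z + w + 3*y*z) includes (∂/∂z)(-w*z + w + 3*y*z) dz = (-w + 3*y) dz, which multiplied by dx ∧ dy gives (-w + 3*y) dx ∧ dy ∧ dz
  d(-w*z + w + 3*y*z) includes (∂/∂w)(-w*z + w + 3*y*z) dw = (1 - z) dw, which multiplied by dx ∧ dy gives (1 - z) dx ∧ dy ∧ dw
  d(x*(-w + y)) includes (∂/∂y)(x*(-w + y)) dy = (x) dy, which multiplied by dx ∧ dw gives (-x) dx ∧ dy ∧ dw
  d(w^2 - 3*x*y - 2*z) includes (∂/∂x)(w^2 - 3*x*y - 2*z) dx = (-3*y) dx, which multiplied by dy ∧ dz gives (-3*y) dx ∧ dy ∧ dz
  d(w^2 - 3*x*y - 2*z) includes (∂/∂w)(w^2 - 3*x*y - 2*z) dw = (2*w) dw, which multiplied by dy ∧ dz gives (2*w) dy ∧ dz ∧ dw
  d(-3*x^2 + 2*z^2) includes (∂/∂x)(-3*x^2 + 2*z^2) dx = (-6*x) dx, which multiplied by dy ∧ dw gives (-6*x) dx ∧ dy ∧ dw
  d(-3*x^2 + 2*z^2) includes (∂/∂z)(-3*x^2 + 2*z^2) dz = (4*z) dz, which multiplied by dy ∧ dw gives (-4*z) dy ∧ dz ∧ dw
  d(-w*x + 3*w*y + x*y) includes (∂/∂x)(-w*x + 3*w*y + x*y) dx = (-w + y) dx, which multiplied by dz ∧ dw gives (-w + y) dx ∧ dz ∧ dw
  d(-w*x + 3*w*y + x*y) includes (∂/∂y)(-w*x + 3*w*y + x*y) dy = (3*w + x) dy, which multiplied by dz ∧ dw gives (3*w + x) dy ∧ dz ∧ dw
Collecting like 3-forms: d(omega) = (-w) dx ∧ dy ∧ dz + (-7*x - z + 1) dx ∧ dy ∧ dw + (5*w + x - 4*z) dy ∧ dz ∧ dw + (-w + y) dx ∧ dz ∧ dw.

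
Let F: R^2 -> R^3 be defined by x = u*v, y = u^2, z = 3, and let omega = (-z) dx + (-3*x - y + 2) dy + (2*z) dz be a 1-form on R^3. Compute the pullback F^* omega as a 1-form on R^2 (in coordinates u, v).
F^* omega = (-2*u^3 - 6*u^2*v + 4*u - 3*v) du + (-3*u) dv

Using F^*(f dg) = (f ∘ F) d(g ∘ F), substitute each coordinate x_i by F_i(u, v) in f_i, and replace dx_i by d F_i = (∂F_i/∂u) du + (∂F_i/∂v) dv.
  For the x component: f_1(F) = -3; d F_1 = (v) du + (u) dv
  For the y component: f_2(F) = -u^2 - 3*u*v + 2; d F_2 = (2*u) du + (0) dv
  For the z component: f_3(F) = 6; d F_3 = (0) du + (0) dv
Combining and collecting du, dv coefficients:
  coeff of du: -2*u^3 - 6*u^2*v + 4*u - 3*v
  coeff of dv: -3*u
F^* omega = (-2*u^3 - 6*u^2*v + 4*u - 3*v) du + (-3*u) dv.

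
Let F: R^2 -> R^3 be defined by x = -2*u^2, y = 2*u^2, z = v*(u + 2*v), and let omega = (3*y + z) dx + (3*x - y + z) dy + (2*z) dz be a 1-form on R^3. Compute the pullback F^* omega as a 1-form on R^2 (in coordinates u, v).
F^* omega = (-56*u^3 + 2*u*v^2 + 4*v^3) du + (2*v*(u^2 + 6*u*v + 8*v^2)) dv

Using F^*(f dg) = (f ∘ F) d(g ∘ F), substitute each coordinate x_i by F_i(u, v) in f_i, and replace dx_i by d F_i = (∂F_i/∂u) du + (∂F_i/∂v) dv.
  For the x component: f_1(F) = 6*u^2 + u*v + 2*v^2; d F_1 = (-4*u) du + (0) dv
  For the y component: f_2(F) = -8*u^2 + u*v + 2*v^2; d F_2 = (4*u) du + (0) dv
  For the z component: f_3(F) = 2*v*(u + 2*v); d F_3 = (v) du + (u + 4*v) dv
Combining and collecting du, dv coefficients:
  coeff of du: -56*u^3 + 2*u*v^2 + 4*v^3
  coeff of dv: 2*v*(u^2 + 6*u*v + 8*v^2)
F^* omega = (-56*u^3 + 2*u*v^2 + 4*v^3) du + (2*v*(u^2 + 6*u*v + 8*v^2)) dv.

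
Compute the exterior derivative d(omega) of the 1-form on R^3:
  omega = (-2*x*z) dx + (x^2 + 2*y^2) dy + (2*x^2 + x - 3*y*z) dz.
d(omega) = (2*x) dx ∧ dy + (6*x + 1) dx ∧ dz + (-3*z) dy ∧ dz

For a 1-form omega = sum_i f_i dx_i, the exterior derivative is
  d(omega) = sum_{i < j} (∂f_j/∂x_i - ∂f_i/∂x_j) dx_i ∧ dx_j.
  coefficient of dx ∧ dy: ∂f_2/∂x - ∂f_1/∂y = ∂(x^2 + 2*y^2)/∂x - ∂(-2*x*z)/∂y = 2*x
  coefficient of dx ∧ dz: ∂f_3/∂x - ∂f_1/∂z = ∂(2*x^2 + x - 3*y*z)/∂x - ∂(-2*x*z)/∂z = 6*x + 1
  coefficient of dy ∧ dz: ∂f_3/∂y - ∂f_2/∂z = ∂(2*x^2 + x - 3*y*z)/∂y - ∂(x^2 + 2*y^2)/∂z = -3*z
Assembling: d(omega) = (2*x) dx ∧ dy + (6*x + 1) dx ∧ dz + (-3*z) dy ∧ dz.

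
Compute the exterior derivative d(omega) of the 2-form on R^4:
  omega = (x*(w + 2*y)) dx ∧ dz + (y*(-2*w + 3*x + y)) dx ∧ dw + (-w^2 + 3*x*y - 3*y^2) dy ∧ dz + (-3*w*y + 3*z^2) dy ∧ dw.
d(omega) = (-2*x + 3*y) dx ∧ dy ∧ dz + (x) dx ∧ dz ∧ dw + (2*w - 3*x - 2*y) dx ∧ dy ∧ dw + (-2*w - 6*z) dy ∧ dz ∧ dw

For a 2-form omega = sum_{i<j} g_{ij} dx_i ∧ dx_j, the exterior derivative is
  d(omega) = sum_{i<j} d(g_{ij}) ∧ dx_i ∧ dx_j = sum_{i<j, k} (∂g_{ij}/∂x_k) dx_k ∧ dx_i ∧ dx_j.
Expand each term, using dx_k ∧ dx_i ∧ dx_j = sgn(permutation) dx_{(a)} ∧ dx_{(b)} ∧ dx_{(c)} with (a < b < c) sorted:
  d(x*(w + 2*y)) includes (∂/∂y)(x*(w + 2*y)) dy = (2*x) dy, which multiplied by dx ∧ dz gives (-2*x) dx ∧ dy ∧ dz
  d(x*(w + 2*y)) includes (∂/∂w)(x*(w + 2*y)) dw = (x) dw, which multiplied by dx ∧ dz gives (x) dx ∧ dz ∧ dw
  d(y*(-2*w + 3*x + y)) includes (∂/∂y)(y*(-2*w + 3*x + y)) dy = (-2*w + 3*x + 2*y) dy, which multiplied by dx ∧ dw gives (2*w - 3*x - 2*y) dx ∧ dy ∧ dw
  d(-w^2 + 3*x*y - 3*y^2) includes (∂/∂x)(-w^2 + 3*x*y - 3*y^2) dx = (3*y) dx, which multiplied by dy ∧ dz gives (3*y) dx ∧ dy ∧ dz
  d(-w^2 + 3*x*y - 3*y^2) includes (∂/∂w)(-w^2 + 3*x*y - 3*y^2) dw = (-2*w) dw, which multiplied by dy ∧ dz gives (-2*w) dy ∧ dz ∧ dw
  d(-3*w*y + 3*z^2) includes (∂/∂z)(-3*w*y + 3*z^2) dz = (6*z) dz, which multiplied by dy ∧ dw gives (-6*z) dy ∧ dz ∧ dw
Collecting like 3-forms: d(omega) = (-2*x + 3*y) dx ∧ dy ∧ dz + (x) dx ∧ dz ∧ dw + (2*w - 3*x - 2*y) dx ∧ dy ∧ dw + (-2*w - 6*z) dy ∧ dz ∧ dw.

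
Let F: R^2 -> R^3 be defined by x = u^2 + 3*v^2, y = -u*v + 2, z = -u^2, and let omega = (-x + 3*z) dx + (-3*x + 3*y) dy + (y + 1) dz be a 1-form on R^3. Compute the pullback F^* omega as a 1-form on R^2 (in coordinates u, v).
F^* omega = (-8*u^3 + 5*u^2*v - 3*u*v^2 - 6*u + 9*v^3 - 6*v) du + (3*u^3 - 21*u^2*v + 9*u*v^2 - 6*u - 18*v^3) dv

Using F^*(f dg) = (f ∘ F) d(g ∘ F), substitute each coordinate x_i by F_i(u, v) in f_i, and replace dx_i by d F_i = (∂F_i/∂u) du + (∂F_i/∂v) dv.
  For the x component: f_1(F) = -4*u^2 - 3*v^2; d F_1 = (2*u) du + (6*v) dv
  For the y component: f_2(F) = -3*u^2 - 3*u*v - 9*v^2 + 6; d F_2 = (-v) du + (-u) dv
  For the z component: f_3(F) = -u*v + 3; d F_3 = (-2*u) du + (0) dv
Combining and collecting du, dv coefficients:
  coeff of du: -8*u^3 + 5*u^2*v - 3*u*v^2 - 6*u + 9*v^3 - 6*v
  coeff of dv: 3*u^3 - 21*u^2*v + 9*u*v^2 - 6*u - 18*v^3
F^* omega = (-8*u^3 + 5*u^2*v - 3*u*v^2 - 6*u + 9*v^3 - 6*v) du + (3*u^3 - 21*u^2*v + 9*u*v^2 - 6*u - 18*v^3) dv.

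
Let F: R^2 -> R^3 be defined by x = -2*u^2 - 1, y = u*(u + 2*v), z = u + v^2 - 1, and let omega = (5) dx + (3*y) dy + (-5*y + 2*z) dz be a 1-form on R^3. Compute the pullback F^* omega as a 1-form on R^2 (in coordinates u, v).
F^* omega = (6*u^3 + 18*u^2*v - 5*u^2 + 12*u*v^2 - 10*u*v - 18*u + 2*v^2 - 2) du + (6*u^3 + 2*u^2*v - 20*u*v^2 + 4*u*v + 4*v^3 - 4*v) dv

Using F^*(f dg) = (f ∘ F) d(g ∘ F), substitute each coordinate x_i by F_i(u, v) in f_i, and replace dx_i by d F_i = (∂F_i/∂u) du + (∂F_i/∂v) dv.
  For the x component: f_1(F) = 5; d F_1 = (-4*u) du + (0) dv
  For the y component: f_2(F) = 3*u*(u + 2*v); d F_2 = (2*u + 2*v) du + (2*u) dv
  For the z component: f_3(F) = -5*u^2 - 10*u*v + 2*u + 2*v^2 - 2; d F_3 = (1) du + (2*v) dv
Combining and collecting du, dv coefficients:
  coeff of du: 6*u^3 + 18*u^2*v - 5*u^2 + 12*u*v^2 - 10*u*v - 18*u + 2*v^2 - 2
  coeff of dv: 6*u^3 + 2*u^2*v - 20*u*v^2 + 4*u*v + 4*v^3 - 4*v
F^* omega = (6*u^3 + 18*u^2*v - 5*u^2 + 12*u*v^2 - 10*u*v - 18*u + 2*v^2 - 2) du + (6*u^3 + 2*u^2*v - 20*u*v^2 + 4*u*v + 4*v^3 - 4*v) dv.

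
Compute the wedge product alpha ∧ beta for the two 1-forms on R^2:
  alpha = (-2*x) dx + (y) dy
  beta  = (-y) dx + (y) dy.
alpha ∧ beta = (y*(-2*x + y)) dx ∧ dy

Distribute the wedge, using dx_i ∧ dx_j = -dx_j ∧ dx_i and dx_i ∧ dx_i = 0. For each pair (i, j) with i < j, the coefficient of dx_i ∧ dx_j in alpha ∧ beta is (alpha_i * beta_j - alpha_j * beta_i). Collecting: alpha ∧ beta = (y*(-2*x + y)) dx ∧ dy.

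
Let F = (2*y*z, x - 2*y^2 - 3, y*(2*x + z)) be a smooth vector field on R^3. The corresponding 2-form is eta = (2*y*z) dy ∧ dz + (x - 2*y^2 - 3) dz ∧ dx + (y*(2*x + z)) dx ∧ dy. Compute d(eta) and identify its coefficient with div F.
d(eta) = (-3*y) dx ∧ dy ∧ dz; div F = -3*y

For a 2-form in R^3 of the form above, applying d gives a 3-form with coefficient ∂P/∂x + ∂Q/∂y + ∂R/∂z:
  ∂P/∂x = 0
  ∂Q/∂y = -4*y
  ∂R/∂z = y
Sum = -3*y, which is exactly div F.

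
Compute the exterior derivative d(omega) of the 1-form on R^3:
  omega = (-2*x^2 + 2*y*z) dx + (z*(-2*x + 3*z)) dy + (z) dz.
d(omega) = (-4*z) dx ∧ dy + (-2*y) dx ∧ dz + (2*x - 6*z) dy ∧ dz

For a 1-form omega = sum_i f_i dx_i, the exterior derivative is
  d(omega) = sum_{i < j} (∂f_j/∂x_i - ∂f_i/∂x_j) dx_i ∧ dx_j.
  coefficient of dx ∧ dy: ∂f_2/∂x - ∂f_1/∂y = ∂(z*(-2*x + 3*z))/∂x - ∂(-2*x^2 + 2*y*z)/∂y = -4*z
  coefficient of dx ∧ dz: ∂f_3/∂x - ∂f_1/∂z = ∂(z)/∂x - ∂(-2*x^2 + 2*y*z)/∂z = -2*y
  coefficient of dy ∧ dz: ∂f_3/∂y - ∂f_2/∂z = ∂(z)/∂y - ∂(z*(-2*x + 3*z))/∂z = 2*x - 6*z
Assembling: d(omega) = (-4*z) dx ∧ dy + (-2*y) dx ∧ dz + (2*x - 6*z) dy ∧ dz.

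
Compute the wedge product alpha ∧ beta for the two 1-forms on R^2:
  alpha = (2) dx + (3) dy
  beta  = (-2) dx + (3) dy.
alpha ∧ beta = (12) dx ∧ dy

Distribute the wedge, using dx_i ∧ dx_j = -dx_j ∧ dx_i and dx_i ∧ dx_i = 0. For each pair (i, j) with i < j, the coefficient of dx_i ∧ dx_j in alpha ∧ beta is (alpha_i * beta_j - alpha_j * beta_i). Collecting: alpha ∧ beta = (12) dx ∧ dy.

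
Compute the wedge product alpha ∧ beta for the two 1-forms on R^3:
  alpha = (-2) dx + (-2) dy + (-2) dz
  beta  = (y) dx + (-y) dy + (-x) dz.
alpha ∧ beta = (4*y) dx ∧ dy + (2*x + 2*y) dx ∧ dz + (2*x - 2*y) dy ∧ dz

Distribute the wedge, using dx_i ∧ dx_j = -dx_j ∧ dx_i and dx_i ∧ dx_i = 0. For each pair (i, j) with i < j, the coefficient of dx_i ∧ dx_j in alpha ∧ beta is (alpha_i * beta_j - alpha_j * beta_i). Collecting: alpha ∧ beta = (4*y) dx ∧ dy + (2*x + 2*y) dx ∧ dz + (2*x - 2*y) dy ∧ dz.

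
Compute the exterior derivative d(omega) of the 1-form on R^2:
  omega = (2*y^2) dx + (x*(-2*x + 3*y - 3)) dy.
d(omega) = (-4*x - y - 3) dx ∧ dy

For a 1-form omega = sum_i f_i dx_i, the exterior derivative is
  d(omega) = sum_{i < j} (∂f_j/∂x_i - ∂f_i/∂x_j) dx_i ∧ dx_j.
  coefficient of dx ∧ dy: ∂f_2/∂x - ∂f_1/∂y = ∂(x*(-2*x + 3*y - 3))/∂x - ∂(2*y^2)/∂y = -4*x - y - 3
Assembling: d(omega) = (-4*x - y - 3) dx ∧ dy.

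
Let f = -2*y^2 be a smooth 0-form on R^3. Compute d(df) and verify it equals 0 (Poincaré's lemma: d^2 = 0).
d(df) = 0

Step 1: df = sum_i (∂f/∂x_i) dx_i = (0) dx + (-4*y) dy + (0) dz.
Step 2: Apply d again. Using the 1-form formula, the coefficient of dx ∧ dy in d(df) is ∂^2 f/∂x ∂y - ∂^2 f/∂y ∂x = (0) - (0) = 0 (equality of mixed partials for smooth f).
Similarly for dx ∧ dz and dy ∧ dz — all coefficients vanish. So d(df) = 0.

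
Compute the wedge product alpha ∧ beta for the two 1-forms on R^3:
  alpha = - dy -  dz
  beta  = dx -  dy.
alpha ∧ beta = (1) dx ∧ dy + (1) dx ∧ dz + (-1) dy ∧ dz

Distribute the wedge, using dx_i ∧ dx_j = -dx_j ∧ dx_i and dx_i ∧ dx_i = 0. For each pair (i, j) with i < j, the coefficient of dx_i ∧ dx_j in alpha ∧ beta is (alpha_i * beta_j - alpha_j * beta_i). Collecting: alpha ∧ beta = (1) dx ∧ dy + (1) dx ∧ dz + (-1) dy ∧ dz.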